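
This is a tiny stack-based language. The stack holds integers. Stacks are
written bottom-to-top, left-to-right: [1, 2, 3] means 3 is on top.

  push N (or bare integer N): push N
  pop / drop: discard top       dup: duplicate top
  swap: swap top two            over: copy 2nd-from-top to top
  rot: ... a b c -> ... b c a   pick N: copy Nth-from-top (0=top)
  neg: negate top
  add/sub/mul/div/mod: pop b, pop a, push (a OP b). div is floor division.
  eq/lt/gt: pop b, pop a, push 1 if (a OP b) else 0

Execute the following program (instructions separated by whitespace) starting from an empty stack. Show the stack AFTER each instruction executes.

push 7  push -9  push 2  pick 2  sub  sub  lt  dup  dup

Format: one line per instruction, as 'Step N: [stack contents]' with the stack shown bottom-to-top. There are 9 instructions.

Step 1: [7]
Step 2: [7, -9]
Step 3: [7, -9, 2]
Step 4: [7, -9, 2, 7]
Step 5: [7, -9, -5]
Step 6: [7, -4]
Step 7: [0]
Step 8: [0, 0]
Step 9: [0, 0, 0]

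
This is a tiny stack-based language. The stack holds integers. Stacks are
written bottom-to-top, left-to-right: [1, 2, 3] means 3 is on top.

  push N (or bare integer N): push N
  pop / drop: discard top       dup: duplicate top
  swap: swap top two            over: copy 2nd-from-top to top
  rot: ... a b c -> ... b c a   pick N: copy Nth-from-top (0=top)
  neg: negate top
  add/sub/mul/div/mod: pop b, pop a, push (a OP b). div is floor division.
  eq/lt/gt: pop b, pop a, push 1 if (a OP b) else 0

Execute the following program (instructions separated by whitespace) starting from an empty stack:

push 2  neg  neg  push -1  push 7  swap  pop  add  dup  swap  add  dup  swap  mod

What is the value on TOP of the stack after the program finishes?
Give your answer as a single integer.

After 'push 2': [2]
After 'neg': [-2]
After 'neg': [2]
After 'push -1': [2, -1]
After 'push 7': [2, -1, 7]
After 'swap': [2, 7, -1]
After 'pop': [2, 7]
After 'add': [9]
After 'dup': [9, 9]
After 'swap': [9, 9]
After 'add': [18]
After 'dup': [18, 18]
After 'swap': [18, 18]
After 'mod': [0]

Answer: 0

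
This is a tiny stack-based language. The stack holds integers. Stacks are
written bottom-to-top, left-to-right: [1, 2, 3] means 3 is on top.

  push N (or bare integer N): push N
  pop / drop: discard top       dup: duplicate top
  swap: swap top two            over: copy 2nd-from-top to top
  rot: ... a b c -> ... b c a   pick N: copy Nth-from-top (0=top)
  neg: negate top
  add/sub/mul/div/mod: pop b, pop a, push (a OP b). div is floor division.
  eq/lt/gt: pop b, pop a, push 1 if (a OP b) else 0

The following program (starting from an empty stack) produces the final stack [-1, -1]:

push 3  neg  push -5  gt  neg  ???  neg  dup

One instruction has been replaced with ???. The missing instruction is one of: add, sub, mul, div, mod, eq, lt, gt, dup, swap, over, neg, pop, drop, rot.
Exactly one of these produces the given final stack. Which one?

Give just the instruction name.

Stack before ???: [-1]
Stack after ???:  [1]
The instruction that transforms [-1] -> [1] is: neg

Answer: neg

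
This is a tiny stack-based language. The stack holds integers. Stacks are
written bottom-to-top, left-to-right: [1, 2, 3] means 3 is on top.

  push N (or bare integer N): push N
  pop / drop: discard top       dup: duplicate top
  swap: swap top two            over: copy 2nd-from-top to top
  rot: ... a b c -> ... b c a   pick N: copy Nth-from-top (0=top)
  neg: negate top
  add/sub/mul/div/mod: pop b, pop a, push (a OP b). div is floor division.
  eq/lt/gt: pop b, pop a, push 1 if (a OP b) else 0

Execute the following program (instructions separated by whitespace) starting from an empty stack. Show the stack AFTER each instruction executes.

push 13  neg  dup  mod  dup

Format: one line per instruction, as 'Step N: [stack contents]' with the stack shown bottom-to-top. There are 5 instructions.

Step 1: [13]
Step 2: [-13]
Step 3: [-13, -13]
Step 4: [0]
Step 5: [0, 0]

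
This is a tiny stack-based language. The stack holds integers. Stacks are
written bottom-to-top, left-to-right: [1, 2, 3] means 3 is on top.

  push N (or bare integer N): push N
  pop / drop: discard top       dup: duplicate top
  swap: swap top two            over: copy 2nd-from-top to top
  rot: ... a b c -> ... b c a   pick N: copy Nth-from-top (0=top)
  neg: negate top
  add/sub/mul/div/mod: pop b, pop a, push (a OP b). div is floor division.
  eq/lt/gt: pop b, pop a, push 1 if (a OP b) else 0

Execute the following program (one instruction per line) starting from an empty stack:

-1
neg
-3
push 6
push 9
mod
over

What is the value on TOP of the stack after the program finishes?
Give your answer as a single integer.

Answer: -3

Derivation:
After 'push -1': [-1]
After 'neg': [1]
After 'push -3': [1, -3]
After 'push 6': [1, -3, 6]
After 'push 9': [1, -3, 6, 9]
After 'mod': [1, -3, 6]
After 'over': [1, -3, 6, -3]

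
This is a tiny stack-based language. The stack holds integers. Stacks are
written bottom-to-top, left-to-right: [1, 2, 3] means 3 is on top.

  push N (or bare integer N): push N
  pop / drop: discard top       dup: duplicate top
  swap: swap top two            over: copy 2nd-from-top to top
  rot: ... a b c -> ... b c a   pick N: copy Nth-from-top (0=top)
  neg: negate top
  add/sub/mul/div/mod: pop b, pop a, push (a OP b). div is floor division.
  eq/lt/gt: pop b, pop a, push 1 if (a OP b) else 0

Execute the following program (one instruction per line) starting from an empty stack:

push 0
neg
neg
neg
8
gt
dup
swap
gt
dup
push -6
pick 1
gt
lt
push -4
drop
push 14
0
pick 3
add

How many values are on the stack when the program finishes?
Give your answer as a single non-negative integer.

Answer: 4

Derivation:
After 'push 0': stack = [0] (depth 1)
After 'neg': stack = [0] (depth 1)
After 'neg': stack = [0] (depth 1)
After 'neg': stack = [0] (depth 1)
After 'push 8': stack = [0, 8] (depth 2)
After 'gt': stack = [0] (depth 1)
After 'dup': stack = [0, 0] (depth 2)
After 'swap': stack = [0, 0] (depth 2)
After 'gt': stack = [0] (depth 1)
After 'dup': stack = [0, 0] (depth 2)
After 'push -6': stack = [0, 0, -6] (depth 3)
After 'pick 1': stack = [0, 0, -6, 0] (depth 4)
After 'gt': stack = [0, 0, 0] (depth 3)
After 'lt': stack = [0, 0] (depth 2)
After 'push -4': stack = [0, 0, -4] (depth 3)
After 'drop': stack = [0, 0] (depth 2)
After 'push 14': stack = [0, 0, 14] (depth 3)
After 'push 0': stack = [0, 0, 14, 0] (depth 4)
After 'pick 3': stack = [0, 0, 14, 0, 0] (depth 5)
After 'add': stack = [0, 0, 14, 0] (depth 4)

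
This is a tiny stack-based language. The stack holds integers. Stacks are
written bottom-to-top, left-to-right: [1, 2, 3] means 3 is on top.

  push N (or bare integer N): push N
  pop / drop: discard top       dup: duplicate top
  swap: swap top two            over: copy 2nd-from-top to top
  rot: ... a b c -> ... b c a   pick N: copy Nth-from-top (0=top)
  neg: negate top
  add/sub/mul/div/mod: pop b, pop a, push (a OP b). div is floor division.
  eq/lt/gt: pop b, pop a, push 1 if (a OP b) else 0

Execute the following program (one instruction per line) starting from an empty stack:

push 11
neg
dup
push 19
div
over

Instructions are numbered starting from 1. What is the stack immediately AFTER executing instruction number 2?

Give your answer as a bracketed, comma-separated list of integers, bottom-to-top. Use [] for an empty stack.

Step 1 ('push 11'): [11]
Step 2 ('neg'): [-11]

Answer: [-11]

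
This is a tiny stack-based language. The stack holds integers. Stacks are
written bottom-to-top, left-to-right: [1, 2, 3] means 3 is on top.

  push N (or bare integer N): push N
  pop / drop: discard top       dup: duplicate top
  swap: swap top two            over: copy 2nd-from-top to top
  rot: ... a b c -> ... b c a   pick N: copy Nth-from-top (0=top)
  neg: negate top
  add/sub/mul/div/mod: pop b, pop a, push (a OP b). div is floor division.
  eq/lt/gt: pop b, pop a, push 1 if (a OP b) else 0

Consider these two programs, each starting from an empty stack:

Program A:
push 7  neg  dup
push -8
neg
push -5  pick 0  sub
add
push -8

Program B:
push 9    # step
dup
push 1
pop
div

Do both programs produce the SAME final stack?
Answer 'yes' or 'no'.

Answer: no

Derivation:
Program A trace:
  After 'push 7': [7]
  After 'neg': [-7]
  After 'dup': [-7, -7]
  After 'push -8': [-7, -7, -8]
  After 'neg': [-7, -7, 8]
  After 'push -5': [-7, -7, 8, -5]
  After 'pick 0': [-7, -7, 8, -5, -5]
  After 'sub': [-7, -7, 8, 0]
  After 'add': [-7, -7, 8]
  After 'push -8': [-7, -7, 8, -8]
Program A final stack: [-7, -7, 8, -8]

Program B trace:
  After 'push 9': [9]
  After 'dup': [9, 9]
  After 'push 1': [9, 9, 1]
  After 'pop': [9, 9]
  After 'div': [1]
Program B final stack: [1]
Same: no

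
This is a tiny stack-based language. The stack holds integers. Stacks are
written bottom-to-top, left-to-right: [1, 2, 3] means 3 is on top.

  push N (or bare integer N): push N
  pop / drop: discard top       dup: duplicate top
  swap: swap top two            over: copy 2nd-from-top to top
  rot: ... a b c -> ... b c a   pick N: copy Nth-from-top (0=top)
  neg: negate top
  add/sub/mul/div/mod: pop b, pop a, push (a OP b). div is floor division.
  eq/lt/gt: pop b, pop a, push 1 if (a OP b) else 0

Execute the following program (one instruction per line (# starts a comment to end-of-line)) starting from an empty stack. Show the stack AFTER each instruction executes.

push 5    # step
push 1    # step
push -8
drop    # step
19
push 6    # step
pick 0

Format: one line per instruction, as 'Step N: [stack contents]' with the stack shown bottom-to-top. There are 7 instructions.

Step 1: [5]
Step 2: [5, 1]
Step 3: [5, 1, -8]
Step 4: [5, 1]
Step 5: [5, 1, 19]
Step 6: [5, 1, 19, 6]
Step 7: [5, 1, 19, 6, 6]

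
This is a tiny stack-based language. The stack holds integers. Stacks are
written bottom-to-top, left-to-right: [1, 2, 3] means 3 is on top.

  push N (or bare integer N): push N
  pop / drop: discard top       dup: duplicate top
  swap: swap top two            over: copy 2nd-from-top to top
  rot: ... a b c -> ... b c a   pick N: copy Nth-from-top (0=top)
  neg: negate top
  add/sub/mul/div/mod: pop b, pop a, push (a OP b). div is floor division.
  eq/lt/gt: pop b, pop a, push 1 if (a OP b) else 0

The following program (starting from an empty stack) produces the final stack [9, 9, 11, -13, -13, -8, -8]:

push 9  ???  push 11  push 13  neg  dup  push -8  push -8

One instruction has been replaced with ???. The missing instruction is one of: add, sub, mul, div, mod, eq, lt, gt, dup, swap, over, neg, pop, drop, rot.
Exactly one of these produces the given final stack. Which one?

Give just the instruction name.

Answer: dup

Derivation:
Stack before ???: [9]
Stack after ???:  [9, 9]
The instruction that transforms [9] -> [9, 9] is: dup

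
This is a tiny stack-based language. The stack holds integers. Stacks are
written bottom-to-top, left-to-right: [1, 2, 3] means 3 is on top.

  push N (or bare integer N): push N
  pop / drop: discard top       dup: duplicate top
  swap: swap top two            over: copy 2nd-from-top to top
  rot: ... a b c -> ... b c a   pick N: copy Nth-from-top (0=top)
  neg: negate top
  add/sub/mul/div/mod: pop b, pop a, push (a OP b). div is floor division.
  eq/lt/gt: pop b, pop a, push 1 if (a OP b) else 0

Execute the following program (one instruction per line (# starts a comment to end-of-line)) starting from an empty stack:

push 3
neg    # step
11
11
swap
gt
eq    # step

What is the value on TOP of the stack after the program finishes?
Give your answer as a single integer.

Answer: 0

Derivation:
After 'push 3': [3]
After 'neg': [-3]
After 'push 11': [-3, 11]
After 'push 11': [-3, 11, 11]
After 'swap': [-3, 11, 11]
After 'gt': [-3, 0]
After 'eq': [0]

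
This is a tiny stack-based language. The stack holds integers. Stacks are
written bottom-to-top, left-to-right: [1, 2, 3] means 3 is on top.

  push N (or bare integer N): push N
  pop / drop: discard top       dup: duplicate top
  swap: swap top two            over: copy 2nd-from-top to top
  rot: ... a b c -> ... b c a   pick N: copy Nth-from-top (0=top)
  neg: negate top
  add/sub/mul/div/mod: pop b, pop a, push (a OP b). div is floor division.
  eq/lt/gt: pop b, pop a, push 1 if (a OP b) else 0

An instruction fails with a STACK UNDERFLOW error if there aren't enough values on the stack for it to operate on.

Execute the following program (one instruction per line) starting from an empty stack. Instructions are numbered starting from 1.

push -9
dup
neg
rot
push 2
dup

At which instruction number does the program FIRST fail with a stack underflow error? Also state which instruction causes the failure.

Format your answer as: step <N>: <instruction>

Answer: step 4: rot

Derivation:
Step 1 ('push -9'): stack = [-9], depth = 1
Step 2 ('dup'): stack = [-9, -9], depth = 2
Step 3 ('neg'): stack = [-9, 9], depth = 2
Step 4 ('rot'): needs 3 value(s) but depth is 2 — STACK UNDERFLOW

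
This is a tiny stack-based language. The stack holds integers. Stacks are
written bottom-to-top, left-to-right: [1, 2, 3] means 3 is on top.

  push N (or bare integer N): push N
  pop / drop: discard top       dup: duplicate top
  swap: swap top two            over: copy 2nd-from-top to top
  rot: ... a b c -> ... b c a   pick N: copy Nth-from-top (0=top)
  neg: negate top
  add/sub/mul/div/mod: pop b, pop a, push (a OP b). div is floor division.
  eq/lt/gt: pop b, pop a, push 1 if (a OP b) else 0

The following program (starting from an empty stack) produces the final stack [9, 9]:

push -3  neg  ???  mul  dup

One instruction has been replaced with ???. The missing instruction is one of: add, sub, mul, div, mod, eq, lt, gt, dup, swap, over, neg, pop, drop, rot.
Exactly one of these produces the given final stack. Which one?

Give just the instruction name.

Stack before ???: [3]
Stack after ???:  [3, 3]
The instruction that transforms [3] -> [3, 3] is: dup

Answer: dup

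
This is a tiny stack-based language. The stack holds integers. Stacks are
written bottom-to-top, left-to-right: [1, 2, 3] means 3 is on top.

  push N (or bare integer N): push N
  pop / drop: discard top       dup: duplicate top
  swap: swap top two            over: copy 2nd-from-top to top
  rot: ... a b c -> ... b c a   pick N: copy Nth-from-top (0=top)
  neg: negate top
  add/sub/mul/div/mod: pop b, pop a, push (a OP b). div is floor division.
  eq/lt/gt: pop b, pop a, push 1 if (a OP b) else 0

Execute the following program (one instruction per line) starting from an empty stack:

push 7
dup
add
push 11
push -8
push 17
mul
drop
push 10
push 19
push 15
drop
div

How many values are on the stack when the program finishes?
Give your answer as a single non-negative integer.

After 'push 7': stack = [7] (depth 1)
After 'dup': stack = [7, 7] (depth 2)
After 'add': stack = [14] (depth 1)
After 'push 11': stack = [14, 11] (depth 2)
After 'push -8': stack = [14, 11, -8] (depth 3)
After 'push 17': stack = [14, 11, -8, 17] (depth 4)
After 'mul': stack = [14, 11, -136] (depth 3)
After 'drop': stack = [14, 11] (depth 2)
After 'push 10': stack = [14, 11, 10] (depth 3)
After 'push 19': stack = [14, 11, 10, 19] (depth 4)
After 'push 15': stack = [14, 11, 10, 19, 15] (depth 5)
After 'drop': stack = [14, 11, 10, 19] (depth 4)
After 'div': stack = [14, 11, 0] (depth 3)

Answer: 3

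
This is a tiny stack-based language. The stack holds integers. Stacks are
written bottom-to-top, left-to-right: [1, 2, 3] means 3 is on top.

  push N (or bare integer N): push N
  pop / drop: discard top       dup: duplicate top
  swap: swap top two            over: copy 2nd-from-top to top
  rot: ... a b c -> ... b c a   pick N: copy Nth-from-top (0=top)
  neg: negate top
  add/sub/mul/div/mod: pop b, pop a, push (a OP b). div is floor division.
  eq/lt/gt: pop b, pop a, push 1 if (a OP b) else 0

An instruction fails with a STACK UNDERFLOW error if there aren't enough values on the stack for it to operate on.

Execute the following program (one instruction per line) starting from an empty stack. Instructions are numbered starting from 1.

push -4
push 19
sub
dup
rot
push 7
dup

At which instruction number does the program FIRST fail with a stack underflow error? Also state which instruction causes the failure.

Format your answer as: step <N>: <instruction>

Answer: step 5: rot

Derivation:
Step 1 ('push -4'): stack = [-4], depth = 1
Step 2 ('push 19'): stack = [-4, 19], depth = 2
Step 3 ('sub'): stack = [-23], depth = 1
Step 4 ('dup'): stack = [-23, -23], depth = 2
Step 5 ('rot'): needs 3 value(s) but depth is 2 — STACK UNDERFLOW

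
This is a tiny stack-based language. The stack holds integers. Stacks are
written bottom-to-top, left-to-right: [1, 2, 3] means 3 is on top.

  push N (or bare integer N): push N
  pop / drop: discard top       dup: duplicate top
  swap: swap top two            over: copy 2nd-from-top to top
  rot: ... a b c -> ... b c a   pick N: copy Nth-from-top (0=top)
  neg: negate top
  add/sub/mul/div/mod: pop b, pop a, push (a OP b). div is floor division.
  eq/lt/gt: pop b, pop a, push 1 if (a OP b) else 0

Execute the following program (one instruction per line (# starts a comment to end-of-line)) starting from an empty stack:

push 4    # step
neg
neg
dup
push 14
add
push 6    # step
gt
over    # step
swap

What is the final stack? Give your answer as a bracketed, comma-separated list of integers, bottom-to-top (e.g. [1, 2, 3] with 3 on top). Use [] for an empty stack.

Answer: [4, 4, 1]

Derivation:
After 'push 4': [4]
After 'neg': [-4]
After 'neg': [4]
After 'dup': [4, 4]
After 'push 14': [4, 4, 14]
After 'add': [4, 18]
After 'push 6': [4, 18, 6]
After 'gt': [4, 1]
After 'over': [4, 1, 4]
After 'swap': [4, 4, 1]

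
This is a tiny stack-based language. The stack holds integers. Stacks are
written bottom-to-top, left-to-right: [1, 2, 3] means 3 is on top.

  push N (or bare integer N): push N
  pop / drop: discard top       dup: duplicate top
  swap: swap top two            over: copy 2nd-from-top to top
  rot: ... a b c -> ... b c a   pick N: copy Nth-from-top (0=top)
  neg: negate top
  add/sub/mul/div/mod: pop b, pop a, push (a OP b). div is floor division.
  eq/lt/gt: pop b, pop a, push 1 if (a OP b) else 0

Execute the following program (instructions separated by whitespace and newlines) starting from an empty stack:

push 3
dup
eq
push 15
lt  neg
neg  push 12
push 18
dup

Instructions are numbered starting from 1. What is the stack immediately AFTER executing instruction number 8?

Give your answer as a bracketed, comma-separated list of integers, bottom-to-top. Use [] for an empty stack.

Step 1 ('push 3'): [3]
Step 2 ('dup'): [3, 3]
Step 3 ('eq'): [1]
Step 4 ('push 15'): [1, 15]
Step 5 ('lt'): [1]
Step 6 ('neg'): [-1]
Step 7 ('neg'): [1]
Step 8 ('push 12'): [1, 12]

Answer: [1, 12]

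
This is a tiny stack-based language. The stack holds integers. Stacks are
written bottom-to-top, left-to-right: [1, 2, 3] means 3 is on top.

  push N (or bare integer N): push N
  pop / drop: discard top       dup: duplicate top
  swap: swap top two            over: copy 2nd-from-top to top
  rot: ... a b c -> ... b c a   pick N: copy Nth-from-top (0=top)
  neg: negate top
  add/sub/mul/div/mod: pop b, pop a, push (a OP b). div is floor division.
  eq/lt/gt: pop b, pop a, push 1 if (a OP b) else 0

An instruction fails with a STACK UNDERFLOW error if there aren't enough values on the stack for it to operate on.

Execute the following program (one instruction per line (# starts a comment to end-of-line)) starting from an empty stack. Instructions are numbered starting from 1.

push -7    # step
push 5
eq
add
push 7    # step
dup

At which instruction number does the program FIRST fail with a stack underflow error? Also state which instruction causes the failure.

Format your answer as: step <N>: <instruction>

Step 1 ('push -7'): stack = [-7], depth = 1
Step 2 ('push 5'): stack = [-7, 5], depth = 2
Step 3 ('eq'): stack = [0], depth = 1
Step 4 ('add'): needs 2 value(s) but depth is 1 — STACK UNDERFLOW

Answer: step 4: add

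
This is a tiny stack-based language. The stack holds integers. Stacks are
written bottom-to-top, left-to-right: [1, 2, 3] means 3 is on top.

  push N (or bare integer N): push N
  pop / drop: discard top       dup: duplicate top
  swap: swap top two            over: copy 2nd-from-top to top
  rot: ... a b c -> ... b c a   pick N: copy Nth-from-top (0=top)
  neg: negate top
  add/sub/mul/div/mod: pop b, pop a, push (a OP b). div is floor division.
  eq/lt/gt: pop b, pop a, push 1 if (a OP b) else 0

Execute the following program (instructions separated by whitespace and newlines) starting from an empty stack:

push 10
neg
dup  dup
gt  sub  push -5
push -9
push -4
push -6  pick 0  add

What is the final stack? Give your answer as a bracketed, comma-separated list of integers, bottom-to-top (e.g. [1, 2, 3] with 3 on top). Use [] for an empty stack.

Answer: [-10, -5, -9, -4, -12]

Derivation:
After 'push 10': [10]
After 'neg': [-10]
After 'dup': [-10, -10]
After 'dup': [-10, -10, -10]
After 'gt': [-10, 0]
After 'sub': [-10]
After 'push -5': [-10, -5]
After 'push -9': [-10, -5, -9]
After 'push -4': [-10, -5, -9, -4]
After 'push -6': [-10, -5, -9, -4, -6]
After 'pick 0': [-10, -5, -9, -4, -6, -6]
After 'add': [-10, -5, -9, -4, -12]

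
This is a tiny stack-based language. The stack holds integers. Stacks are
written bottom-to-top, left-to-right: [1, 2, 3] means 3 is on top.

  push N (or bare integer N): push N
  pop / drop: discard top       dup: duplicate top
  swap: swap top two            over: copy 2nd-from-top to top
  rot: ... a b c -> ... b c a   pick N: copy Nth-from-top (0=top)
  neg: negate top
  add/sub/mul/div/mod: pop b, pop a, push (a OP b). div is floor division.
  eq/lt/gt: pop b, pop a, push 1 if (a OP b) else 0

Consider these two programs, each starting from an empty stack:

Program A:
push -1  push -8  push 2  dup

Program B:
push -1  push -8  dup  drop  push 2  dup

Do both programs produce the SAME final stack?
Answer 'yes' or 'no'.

Program A trace:
  After 'push -1': [-1]
  After 'push -8': [-1, -8]
  After 'push 2': [-1, -8, 2]
  After 'dup': [-1, -8, 2, 2]
Program A final stack: [-1, -8, 2, 2]

Program B trace:
  After 'push -1': [-1]
  After 'push -8': [-1, -8]
  After 'dup': [-1, -8, -8]
  After 'drop': [-1, -8]
  After 'push 2': [-1, -8, 2]
  After 'dup': [-1, -8, 2, 2]
Program B final stack: [-1, -8, 2, 2]
Same: yes

Answer: yes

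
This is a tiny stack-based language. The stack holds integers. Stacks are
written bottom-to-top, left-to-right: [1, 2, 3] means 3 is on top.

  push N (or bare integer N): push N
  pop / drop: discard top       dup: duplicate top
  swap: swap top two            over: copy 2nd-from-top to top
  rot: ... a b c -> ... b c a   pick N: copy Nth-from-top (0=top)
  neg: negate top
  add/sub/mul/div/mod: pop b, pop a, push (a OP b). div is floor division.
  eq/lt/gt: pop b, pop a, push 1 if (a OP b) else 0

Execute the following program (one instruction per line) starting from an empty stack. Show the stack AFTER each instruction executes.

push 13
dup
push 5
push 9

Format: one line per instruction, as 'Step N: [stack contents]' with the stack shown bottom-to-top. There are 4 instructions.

Step 1: [13]
Step 2: [13, 13]
Step 3: [13, 13, 5]
Step 4: [13, 13, 5, 9]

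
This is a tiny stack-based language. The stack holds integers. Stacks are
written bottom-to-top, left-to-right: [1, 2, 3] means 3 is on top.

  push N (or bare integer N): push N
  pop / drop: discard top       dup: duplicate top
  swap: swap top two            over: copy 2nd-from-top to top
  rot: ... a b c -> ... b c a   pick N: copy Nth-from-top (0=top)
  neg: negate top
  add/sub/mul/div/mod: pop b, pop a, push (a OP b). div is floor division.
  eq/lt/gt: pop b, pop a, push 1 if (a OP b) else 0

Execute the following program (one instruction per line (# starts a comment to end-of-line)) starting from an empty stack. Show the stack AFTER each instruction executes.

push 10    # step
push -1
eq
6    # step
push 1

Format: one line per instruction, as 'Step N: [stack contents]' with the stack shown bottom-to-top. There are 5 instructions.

Step 1: [10]
Step 2: [10, -1]
Step 3: [0]
Step 4: [0, 6]
Step 5: [0, 6, 1]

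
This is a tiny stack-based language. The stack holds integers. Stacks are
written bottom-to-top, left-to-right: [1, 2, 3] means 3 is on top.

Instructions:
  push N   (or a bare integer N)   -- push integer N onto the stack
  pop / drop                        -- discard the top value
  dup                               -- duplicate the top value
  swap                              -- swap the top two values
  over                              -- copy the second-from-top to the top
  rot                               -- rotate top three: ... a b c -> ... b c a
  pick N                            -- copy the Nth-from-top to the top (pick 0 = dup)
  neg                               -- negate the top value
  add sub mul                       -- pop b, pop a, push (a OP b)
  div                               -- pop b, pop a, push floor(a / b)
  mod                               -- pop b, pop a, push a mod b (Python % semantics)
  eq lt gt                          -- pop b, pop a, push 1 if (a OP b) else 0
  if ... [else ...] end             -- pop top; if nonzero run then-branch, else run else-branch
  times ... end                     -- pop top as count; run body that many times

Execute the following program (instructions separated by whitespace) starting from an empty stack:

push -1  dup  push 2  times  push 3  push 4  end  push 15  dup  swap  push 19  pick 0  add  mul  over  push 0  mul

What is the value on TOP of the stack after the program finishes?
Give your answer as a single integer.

Answer: 0

Derivation:
After 'push -1': [-1]
After 'dup': [-1, -1]
After 'push 2': [-1, -1, 2]
After 'times': [-1, -1]
After 'push 3': [-1, -1, 3]
After 'push 4': [-1, -1, 3, 4]
After 'push 3': [-1, -1, 3, 4, 3]
After 'push 4': [-1, -1, 3, 4, 3, 4]
After 'push 15': [-1, -1, 3, 4, 3, 4, 15]
After 'dup': [-1, -1, 3, 4, 3, 4, 15, 15]
After 'swap': [-1, -1, 3, 4, 3, 4, 15, 15]
After 'push 19': [-1, -1, 3, 4, 3, 4, 15, 15, 19]
After 'pick 0': [-1, -1, 3, 4, 3, 4, 15, 15, 19, 19]
After 'add': [-1, -1, 3, 4, 3, 4, 15, 15, 38]
After 'mul': [-1, -1, 3, 4, 3, 4, 15, 570]
After 'over': [-1, -1, 3, 4, 3, 4, 15, 570, 15]
After 'push 0': [-1, -1, 3, 4, 3, 4, 15, 570, 15, 0]
After 'mul': [-1, -1, 3, 4, 3, 4, 15, 570, 0]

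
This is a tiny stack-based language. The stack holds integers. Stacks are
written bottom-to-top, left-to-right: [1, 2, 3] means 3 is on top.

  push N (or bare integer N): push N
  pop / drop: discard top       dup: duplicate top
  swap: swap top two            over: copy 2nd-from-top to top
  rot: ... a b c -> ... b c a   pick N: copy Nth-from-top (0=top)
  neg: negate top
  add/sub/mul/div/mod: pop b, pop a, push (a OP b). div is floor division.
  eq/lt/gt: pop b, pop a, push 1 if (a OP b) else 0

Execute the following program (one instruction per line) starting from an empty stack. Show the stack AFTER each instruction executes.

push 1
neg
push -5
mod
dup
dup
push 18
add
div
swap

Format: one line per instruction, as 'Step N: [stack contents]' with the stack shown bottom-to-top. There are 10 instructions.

Step 1: [1]
Step 2: [-1]
Step 3: [-1, -5]
Step 4: [-1]
Step 5: [-1, -1]
Step 6: [-1, -1, -1]
Step 7: [-1, -1, -1, 18]
Step 8: [-1, -1, 17]
Step 9: [-1, -1]
Step 10: [-1, -1]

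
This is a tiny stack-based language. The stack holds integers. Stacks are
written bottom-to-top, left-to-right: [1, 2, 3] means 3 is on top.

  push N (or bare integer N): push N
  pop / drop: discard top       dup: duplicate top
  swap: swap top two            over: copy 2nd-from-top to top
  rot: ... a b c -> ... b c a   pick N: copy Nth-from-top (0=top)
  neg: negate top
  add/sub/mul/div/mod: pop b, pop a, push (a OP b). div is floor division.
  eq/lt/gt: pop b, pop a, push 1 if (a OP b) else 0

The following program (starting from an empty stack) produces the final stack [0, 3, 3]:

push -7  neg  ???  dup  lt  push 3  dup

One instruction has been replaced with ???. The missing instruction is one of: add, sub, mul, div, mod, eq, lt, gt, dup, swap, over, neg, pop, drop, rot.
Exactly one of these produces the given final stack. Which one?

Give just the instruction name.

Stack before ???: [7]
Stack after ???:  [-7]
The instruction that transforms [7] -> [-7] is: neg

Answer: neg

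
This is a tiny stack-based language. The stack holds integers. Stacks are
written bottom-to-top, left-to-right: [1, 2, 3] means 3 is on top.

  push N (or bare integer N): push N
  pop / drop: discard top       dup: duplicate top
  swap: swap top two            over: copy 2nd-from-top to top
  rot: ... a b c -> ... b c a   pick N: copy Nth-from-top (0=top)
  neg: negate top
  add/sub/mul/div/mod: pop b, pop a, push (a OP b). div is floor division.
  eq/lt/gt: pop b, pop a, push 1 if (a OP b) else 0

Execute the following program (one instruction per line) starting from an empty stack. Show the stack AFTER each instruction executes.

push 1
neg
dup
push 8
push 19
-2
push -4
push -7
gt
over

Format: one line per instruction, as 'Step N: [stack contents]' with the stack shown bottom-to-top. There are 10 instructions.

Step 1: [1]
Step 2: [-1]
Step 3: [-1, -1]
Step 4: [-1, -1, 8]
Step 5: [-1, -1, 8, 19]
Step 6: [-1, -1, 8, 19, -2]
Step 7: [-1, -1, 8, 19, -2, -4]
Step 8: [-1, -1, 8, 19, -2, -4, -7]
Step 9: [-1, -1, 8, 19, -2, 1]
Step 10: [-1, -1, 8, 19, -2, 1, -2]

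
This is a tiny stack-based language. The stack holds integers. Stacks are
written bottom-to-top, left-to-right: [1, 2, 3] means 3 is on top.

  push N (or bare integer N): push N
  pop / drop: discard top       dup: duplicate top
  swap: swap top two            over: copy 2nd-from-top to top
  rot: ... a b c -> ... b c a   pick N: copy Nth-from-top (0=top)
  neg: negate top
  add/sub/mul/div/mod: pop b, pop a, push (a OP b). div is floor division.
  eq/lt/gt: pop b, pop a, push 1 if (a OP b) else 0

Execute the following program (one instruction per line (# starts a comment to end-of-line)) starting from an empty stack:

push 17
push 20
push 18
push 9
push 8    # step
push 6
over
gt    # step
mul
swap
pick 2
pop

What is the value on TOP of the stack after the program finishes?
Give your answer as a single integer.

After 'push 17': [17]
After 'push 20': [17, 20]
After 'push 18': [17, 20, 18]
After 'push 9': [17, 20, 18, 9]
After 'push 8': [17, 20, 18, 9, 8]
After 'push 6': [17, 20, 18, 9, 8, 6]
After 'over': [17, 20, 18, 9, 8, 6, 8]
After 'gt': [17, 20, 18, 9, 8, 0]
After 'mul': [17, 20, 18, 9, 0]
After 'swap': [17, 20, 18, 0, 9]
After 'pick 2': [17, 20, 18, 0, 9, 18]
After 'pop': [17, 20, 18, 0, 9]

Answer: 9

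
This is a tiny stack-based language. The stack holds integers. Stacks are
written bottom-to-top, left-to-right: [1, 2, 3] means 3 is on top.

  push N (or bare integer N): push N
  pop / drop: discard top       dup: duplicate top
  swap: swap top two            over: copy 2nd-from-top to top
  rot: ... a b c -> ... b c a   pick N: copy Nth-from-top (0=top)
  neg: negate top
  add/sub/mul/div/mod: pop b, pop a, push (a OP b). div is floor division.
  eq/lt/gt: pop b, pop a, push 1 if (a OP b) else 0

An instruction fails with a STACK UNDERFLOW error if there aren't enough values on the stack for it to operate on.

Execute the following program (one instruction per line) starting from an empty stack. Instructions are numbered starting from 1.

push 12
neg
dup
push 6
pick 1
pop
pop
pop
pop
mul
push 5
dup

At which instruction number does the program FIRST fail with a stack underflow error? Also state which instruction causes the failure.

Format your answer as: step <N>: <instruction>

Answer: step 10: mul

Derivation:
Step 1 ('push 12'): stack = [12], depth = 1
Step 2 ('neg'): stack = [-12], depth = 1
Step 3 ('dup'): stack = [-12, -12], depth = 2
Step 4 ('push 6'): stack = [-12, -12, 6], depth = 3
Step 5 ('pick 1'): stack = [-12, -12, 6, -12], depth = 4
Step 6 ('pop'): stack = [-12, -12, 6], depth = 3
Step 7 ('pop'): stack = [-12, -12], depth = 2
Step 8 ('pop'): stack = [-12], depth = 1
Step 9 ('pop'): stack = [], depth = 0
Step 10 ('mul'): needs 2 value(s) but depth is 0 — STACK UNDERFLOW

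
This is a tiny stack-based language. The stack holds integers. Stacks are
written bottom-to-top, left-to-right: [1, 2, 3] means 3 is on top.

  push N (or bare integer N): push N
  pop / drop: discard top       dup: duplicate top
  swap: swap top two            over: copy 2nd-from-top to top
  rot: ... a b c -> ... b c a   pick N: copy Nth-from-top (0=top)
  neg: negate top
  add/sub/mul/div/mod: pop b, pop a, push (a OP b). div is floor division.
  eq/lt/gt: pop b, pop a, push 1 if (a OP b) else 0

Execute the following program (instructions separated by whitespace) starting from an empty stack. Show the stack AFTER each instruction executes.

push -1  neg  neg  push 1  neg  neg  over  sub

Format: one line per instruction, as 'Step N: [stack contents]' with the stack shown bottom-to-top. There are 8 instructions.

Step 1: [-1]
Step 2: [1]
Step 3: [-1]
Step 4: [-1, 1]
Step 5: [-1, -1]
Step 6: [-1, 1]
Step 7: [-1, 1, -1]
Step 8: [-1, 2]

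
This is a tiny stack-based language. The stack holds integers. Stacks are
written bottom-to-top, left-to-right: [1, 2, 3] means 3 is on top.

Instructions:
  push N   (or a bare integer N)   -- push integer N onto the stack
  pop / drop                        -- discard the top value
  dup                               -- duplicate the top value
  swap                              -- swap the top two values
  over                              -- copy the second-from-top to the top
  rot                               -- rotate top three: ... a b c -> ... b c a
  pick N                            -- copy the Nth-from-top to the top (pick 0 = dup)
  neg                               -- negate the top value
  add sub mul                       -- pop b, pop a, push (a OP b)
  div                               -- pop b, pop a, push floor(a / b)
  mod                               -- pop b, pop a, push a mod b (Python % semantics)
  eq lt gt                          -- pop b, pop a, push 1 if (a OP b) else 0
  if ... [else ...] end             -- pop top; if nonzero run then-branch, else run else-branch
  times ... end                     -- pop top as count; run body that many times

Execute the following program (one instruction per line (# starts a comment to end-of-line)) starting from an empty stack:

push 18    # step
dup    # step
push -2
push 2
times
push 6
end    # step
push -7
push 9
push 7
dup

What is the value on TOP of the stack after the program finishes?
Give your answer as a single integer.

Answer: 7

Derivation:
After 'push 18': [18]
After 'dup': [18, 18]
After 'push -2': [18, 18, -2]
After 'push 2': [18, 18, -2, 2]
After 'times': [18, 18, -2]
After 'push 6': [18, 18, -2, 6]
After 'push 6': [18, 18, -2, 6, 6]
After 'push -7': [18, 18, -2, 6, 6, -7]
After 'push 9': [18, 18, -2, 6, 6, -7, 9]
After 'push 7': [18, 18, -2, 6, 6, -7, 9, 7]
After 'dup': [18, 18, -2, 6, 6, -7, 9, 7, 7]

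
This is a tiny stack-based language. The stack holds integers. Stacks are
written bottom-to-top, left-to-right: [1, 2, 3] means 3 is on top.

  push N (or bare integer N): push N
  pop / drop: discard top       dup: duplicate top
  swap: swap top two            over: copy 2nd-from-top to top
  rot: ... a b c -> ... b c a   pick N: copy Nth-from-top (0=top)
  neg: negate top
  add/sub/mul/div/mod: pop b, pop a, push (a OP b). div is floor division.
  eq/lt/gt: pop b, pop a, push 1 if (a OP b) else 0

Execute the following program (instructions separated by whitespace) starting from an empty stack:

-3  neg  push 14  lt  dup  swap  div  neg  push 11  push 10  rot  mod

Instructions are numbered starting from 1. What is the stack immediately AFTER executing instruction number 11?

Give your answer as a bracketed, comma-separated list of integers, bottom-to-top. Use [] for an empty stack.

Step 1 ('-3'): [-3]
Step 2 ('neg'): [3]
Step 3 ('push 14'): [3, 14]
Step 4 ('lt'): [1]
Step 5 ('dup'): [1, 1]
Step 6 ('swap'): [1, 1]
Step 7 ('div'): [1]
Step 8 ('neg'): [-1]
Step 9 ('push 11'): [-1, 11]
Step 10 ('push 10'): [-1, 11, 10]
Step 11 ('rot'): [11, 10, -1]

Answer: [11, 10, -1]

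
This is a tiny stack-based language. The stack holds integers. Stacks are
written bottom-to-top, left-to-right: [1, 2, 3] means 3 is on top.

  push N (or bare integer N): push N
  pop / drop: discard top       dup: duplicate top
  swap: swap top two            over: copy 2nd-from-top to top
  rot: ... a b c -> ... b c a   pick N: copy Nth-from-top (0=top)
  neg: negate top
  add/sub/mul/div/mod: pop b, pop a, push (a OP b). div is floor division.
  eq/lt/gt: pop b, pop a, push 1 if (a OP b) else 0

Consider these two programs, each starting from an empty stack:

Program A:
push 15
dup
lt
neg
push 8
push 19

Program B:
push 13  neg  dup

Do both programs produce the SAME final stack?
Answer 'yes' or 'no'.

Answer: no

Derivation:
Program A trace:
  After 'push 15': [15]
  After 'dup': [15, 15]
  After 'lt': [0]
  After 'neg': [0]
  After 'push 8': [0, 8]
  After 'push 19': [0, 8, 19]
Program A final stack: [0, 8, 19]

Program B trace:
  After 'push 13': [13]
  After 'neg': [-13]
  After 'dup': [-13, -13]
Program B final stack: [-13, -13]
Same: no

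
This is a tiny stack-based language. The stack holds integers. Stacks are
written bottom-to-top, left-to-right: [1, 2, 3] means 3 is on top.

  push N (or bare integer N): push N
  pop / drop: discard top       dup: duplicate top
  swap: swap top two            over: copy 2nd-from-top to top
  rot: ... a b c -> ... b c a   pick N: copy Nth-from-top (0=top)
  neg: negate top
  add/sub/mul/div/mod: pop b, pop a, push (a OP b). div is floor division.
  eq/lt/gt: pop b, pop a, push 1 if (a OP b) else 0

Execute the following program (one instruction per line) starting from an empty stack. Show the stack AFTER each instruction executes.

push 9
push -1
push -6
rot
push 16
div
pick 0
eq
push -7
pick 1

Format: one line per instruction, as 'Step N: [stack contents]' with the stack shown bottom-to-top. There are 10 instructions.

Step 1: [9]
Step 2: [9, -1]
Step 3: [9, -1, -6]
Step 4: [-1, -6, 9]
Step 5: [-1, -6, 9, 16]
Step 6: [-1, -6, 0]
Step 7: [-1, -6, 0, 0]
Step 8: [-1, -6, 1]
Step 9: [-1, -6, 1, -7]
Step 10: [-1, -6, 1, -7, 1]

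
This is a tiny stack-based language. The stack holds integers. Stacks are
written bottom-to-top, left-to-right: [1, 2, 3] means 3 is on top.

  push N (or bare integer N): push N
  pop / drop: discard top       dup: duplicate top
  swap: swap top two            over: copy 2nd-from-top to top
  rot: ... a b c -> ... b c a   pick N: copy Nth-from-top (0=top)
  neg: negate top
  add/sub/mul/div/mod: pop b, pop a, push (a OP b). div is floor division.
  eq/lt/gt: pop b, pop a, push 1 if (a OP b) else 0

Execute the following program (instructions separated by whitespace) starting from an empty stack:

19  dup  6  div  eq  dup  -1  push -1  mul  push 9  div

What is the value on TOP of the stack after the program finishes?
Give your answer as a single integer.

Answer: 0

Derivation:
After 'push 19': [19]
After 'dup': [19, 19]
After 'push 6': [19, 19, 6]
After 'div': [19, 3]
After 'eq': [0]
After 'dup': [0, 0]
After 'push -1': [0, 0, -1]
After 'push -1': [0, 0, -1, -1]
After 'mul': [0, 0, 1]
After 'push 9': [0, 0, 1, 9]
After 'div': [0, 0, 0]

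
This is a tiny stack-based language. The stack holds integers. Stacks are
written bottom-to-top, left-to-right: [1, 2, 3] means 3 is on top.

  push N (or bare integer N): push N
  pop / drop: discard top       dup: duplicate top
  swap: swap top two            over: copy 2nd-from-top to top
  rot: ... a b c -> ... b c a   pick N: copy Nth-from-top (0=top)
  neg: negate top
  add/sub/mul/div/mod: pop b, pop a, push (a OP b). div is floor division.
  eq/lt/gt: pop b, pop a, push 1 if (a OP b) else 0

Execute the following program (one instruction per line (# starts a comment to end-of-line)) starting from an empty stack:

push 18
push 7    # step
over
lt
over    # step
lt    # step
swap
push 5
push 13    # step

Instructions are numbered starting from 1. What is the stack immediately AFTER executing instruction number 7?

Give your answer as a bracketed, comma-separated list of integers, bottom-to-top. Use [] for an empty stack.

Step 1 ('push 18'): [18]
Step 2 ('push 7'): [18, 7]
Step 3 ('over'): [18, 7, 18]
Step 4 ('lt'): [18, 1]
Step 5 ('over'): [18, 1, 18]
Step 6 ('lt'): [18, 1]
Step 7 ('swap'): [1, 18]

Answer: [1, 18]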